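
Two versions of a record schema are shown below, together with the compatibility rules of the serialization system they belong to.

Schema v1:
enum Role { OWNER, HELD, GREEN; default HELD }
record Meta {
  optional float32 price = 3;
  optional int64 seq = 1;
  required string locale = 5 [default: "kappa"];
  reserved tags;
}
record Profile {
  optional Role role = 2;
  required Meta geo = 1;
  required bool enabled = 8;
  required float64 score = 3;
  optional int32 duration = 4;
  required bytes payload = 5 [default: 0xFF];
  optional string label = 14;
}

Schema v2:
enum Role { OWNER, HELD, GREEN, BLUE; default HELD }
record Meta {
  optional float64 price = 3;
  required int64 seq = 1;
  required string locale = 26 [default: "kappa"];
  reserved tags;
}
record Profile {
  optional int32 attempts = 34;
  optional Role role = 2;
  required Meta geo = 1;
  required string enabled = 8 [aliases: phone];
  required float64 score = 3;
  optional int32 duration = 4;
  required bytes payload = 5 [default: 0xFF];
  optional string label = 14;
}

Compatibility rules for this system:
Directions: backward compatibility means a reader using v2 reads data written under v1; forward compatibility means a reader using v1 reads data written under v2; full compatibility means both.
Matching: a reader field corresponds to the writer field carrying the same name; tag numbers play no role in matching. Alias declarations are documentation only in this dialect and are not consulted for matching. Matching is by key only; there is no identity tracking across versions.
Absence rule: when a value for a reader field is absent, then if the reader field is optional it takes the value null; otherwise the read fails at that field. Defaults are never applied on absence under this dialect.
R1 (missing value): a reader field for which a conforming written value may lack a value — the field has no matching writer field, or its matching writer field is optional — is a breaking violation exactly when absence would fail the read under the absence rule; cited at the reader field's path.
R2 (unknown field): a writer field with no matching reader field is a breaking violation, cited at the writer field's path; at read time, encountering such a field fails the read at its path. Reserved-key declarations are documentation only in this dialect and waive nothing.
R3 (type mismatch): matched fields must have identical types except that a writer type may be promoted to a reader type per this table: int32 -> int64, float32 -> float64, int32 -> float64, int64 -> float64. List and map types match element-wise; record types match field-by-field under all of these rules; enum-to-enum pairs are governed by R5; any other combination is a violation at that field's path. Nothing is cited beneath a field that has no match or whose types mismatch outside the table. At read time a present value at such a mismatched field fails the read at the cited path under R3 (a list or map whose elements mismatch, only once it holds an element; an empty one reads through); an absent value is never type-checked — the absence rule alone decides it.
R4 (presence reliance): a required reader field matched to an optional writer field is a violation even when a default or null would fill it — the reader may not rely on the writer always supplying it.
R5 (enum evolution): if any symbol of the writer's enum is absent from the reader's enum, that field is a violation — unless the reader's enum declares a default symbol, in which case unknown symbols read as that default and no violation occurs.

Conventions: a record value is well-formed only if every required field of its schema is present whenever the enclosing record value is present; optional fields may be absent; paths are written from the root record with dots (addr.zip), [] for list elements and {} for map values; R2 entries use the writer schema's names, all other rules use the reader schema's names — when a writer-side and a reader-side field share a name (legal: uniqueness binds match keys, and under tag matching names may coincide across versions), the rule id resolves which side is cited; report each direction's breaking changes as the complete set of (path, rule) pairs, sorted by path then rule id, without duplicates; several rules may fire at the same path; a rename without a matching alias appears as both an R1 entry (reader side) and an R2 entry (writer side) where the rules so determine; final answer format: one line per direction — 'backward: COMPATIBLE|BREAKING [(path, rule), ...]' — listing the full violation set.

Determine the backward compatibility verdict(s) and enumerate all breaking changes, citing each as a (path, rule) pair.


in Profile below, arrows point writer -> reader
checking backward for Profile: reader v2 against writer v1:
  attempts: no writer match
  writer optional, Role -> Role: reader role maps from writer role
  writer required, Meta -> Meta: reader geo maps from writer geo
  writer required, bool -> string: reader enabled maps from writer enabled
  writer required, float64 -> float64: reader score maps from writer score
  writer optional, int32 -> int32: reader duration maps from writer duration
  writer required, bytes -> bytes: reader payload maps from writer payload
  writer optional, string -> string: reader label maps from writer label
  writer optional, float32 -> float64: reader geo.price maps from writer geo.price
  writer optional, int64 -> int64: reader geo.seq maps from writer geo.seq
  writer required, string -> string: reader geo.locale maps from writer geo.locale
  violation R3 at enabled
  violation R1 at geo.seq
  violation R4 at geo.seq
  => backward: BREAKING (3)
the other Profile changes do not affect what is asked:
  field locale in record Meta: tag 5 changed to 26 -> no rule fires on it in Profile's dialect; the asked verdict holds
  enum Role (field role in record Profile): symbol BLUE added -> no rule fires on it in Profile's dialect; the asked verdict holds
  added field attempts to record Profile: optional int32, tag 34 (in v2 it sits immediately before role) -> affects forward compatibility only, which is not asked
  field price in record Meta: type float32 changed to float64 -> affects forward compatibility only, which is not asked

backward: BREAKING [(enabled, R3), (geo.seq, R1), (geo.seq, R4)]


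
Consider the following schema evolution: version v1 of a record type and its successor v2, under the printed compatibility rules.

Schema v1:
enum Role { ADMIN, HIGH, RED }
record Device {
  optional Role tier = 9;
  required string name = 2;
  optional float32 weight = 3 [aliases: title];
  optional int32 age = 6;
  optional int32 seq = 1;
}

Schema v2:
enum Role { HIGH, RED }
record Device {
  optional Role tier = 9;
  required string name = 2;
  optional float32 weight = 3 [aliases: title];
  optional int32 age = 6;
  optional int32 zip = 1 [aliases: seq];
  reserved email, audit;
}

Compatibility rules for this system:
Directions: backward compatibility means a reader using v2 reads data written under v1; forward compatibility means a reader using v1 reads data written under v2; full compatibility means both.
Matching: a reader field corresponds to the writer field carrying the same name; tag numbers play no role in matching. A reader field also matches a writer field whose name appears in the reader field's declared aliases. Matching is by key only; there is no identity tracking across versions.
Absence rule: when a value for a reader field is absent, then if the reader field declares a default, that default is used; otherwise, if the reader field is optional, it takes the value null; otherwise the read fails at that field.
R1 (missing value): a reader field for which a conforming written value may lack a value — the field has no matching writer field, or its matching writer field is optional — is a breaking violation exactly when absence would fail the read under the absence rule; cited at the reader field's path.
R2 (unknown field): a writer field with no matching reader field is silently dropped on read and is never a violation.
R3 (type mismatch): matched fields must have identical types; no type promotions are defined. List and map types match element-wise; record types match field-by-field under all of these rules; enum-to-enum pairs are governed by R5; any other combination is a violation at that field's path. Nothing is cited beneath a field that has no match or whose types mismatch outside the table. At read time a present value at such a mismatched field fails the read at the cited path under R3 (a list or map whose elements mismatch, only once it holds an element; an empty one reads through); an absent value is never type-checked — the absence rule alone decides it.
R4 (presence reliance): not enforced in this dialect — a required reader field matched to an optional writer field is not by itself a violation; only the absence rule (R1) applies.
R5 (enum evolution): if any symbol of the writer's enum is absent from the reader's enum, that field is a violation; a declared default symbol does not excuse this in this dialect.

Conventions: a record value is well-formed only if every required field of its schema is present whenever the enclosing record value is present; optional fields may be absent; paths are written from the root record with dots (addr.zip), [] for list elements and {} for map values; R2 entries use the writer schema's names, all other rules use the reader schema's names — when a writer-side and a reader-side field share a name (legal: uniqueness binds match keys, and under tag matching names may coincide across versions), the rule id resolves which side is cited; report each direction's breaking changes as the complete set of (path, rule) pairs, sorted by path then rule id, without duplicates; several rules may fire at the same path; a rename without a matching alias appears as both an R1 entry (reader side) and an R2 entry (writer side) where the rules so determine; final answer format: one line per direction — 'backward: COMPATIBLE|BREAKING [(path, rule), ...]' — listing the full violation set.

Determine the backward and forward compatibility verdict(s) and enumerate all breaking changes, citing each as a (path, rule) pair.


backward: BREAKING [(tier, R5)]; forward: COMPATIBLE []

the writer's type comes first in each Device pair
backward analysis of Device with v2 as reader and v1 as writer:
  tier: Role -> Role, writer optional; from tier
  name: string -> string, writer required; from name
  weight: float32 -> float32, writer optional; from weight
  age: int32 -> int32, writer optional; from age
  zip: int32 -> int32, writer optional; from seq
  R5 fires at tier
  => backward: BREAKING (1)
forward analysis of Device with v1 as reader and v2 as writer:
  tier: Role -> Role, writer optional; from tier
  name: string -> string, writer required; from name
  weight: float32 -> float32, writer optional; from weight
  age: int32 -> int32, writer optional; from age
  seq: no writer match
  writer zip: unknown to reader
  => forward: COMPATIBLE


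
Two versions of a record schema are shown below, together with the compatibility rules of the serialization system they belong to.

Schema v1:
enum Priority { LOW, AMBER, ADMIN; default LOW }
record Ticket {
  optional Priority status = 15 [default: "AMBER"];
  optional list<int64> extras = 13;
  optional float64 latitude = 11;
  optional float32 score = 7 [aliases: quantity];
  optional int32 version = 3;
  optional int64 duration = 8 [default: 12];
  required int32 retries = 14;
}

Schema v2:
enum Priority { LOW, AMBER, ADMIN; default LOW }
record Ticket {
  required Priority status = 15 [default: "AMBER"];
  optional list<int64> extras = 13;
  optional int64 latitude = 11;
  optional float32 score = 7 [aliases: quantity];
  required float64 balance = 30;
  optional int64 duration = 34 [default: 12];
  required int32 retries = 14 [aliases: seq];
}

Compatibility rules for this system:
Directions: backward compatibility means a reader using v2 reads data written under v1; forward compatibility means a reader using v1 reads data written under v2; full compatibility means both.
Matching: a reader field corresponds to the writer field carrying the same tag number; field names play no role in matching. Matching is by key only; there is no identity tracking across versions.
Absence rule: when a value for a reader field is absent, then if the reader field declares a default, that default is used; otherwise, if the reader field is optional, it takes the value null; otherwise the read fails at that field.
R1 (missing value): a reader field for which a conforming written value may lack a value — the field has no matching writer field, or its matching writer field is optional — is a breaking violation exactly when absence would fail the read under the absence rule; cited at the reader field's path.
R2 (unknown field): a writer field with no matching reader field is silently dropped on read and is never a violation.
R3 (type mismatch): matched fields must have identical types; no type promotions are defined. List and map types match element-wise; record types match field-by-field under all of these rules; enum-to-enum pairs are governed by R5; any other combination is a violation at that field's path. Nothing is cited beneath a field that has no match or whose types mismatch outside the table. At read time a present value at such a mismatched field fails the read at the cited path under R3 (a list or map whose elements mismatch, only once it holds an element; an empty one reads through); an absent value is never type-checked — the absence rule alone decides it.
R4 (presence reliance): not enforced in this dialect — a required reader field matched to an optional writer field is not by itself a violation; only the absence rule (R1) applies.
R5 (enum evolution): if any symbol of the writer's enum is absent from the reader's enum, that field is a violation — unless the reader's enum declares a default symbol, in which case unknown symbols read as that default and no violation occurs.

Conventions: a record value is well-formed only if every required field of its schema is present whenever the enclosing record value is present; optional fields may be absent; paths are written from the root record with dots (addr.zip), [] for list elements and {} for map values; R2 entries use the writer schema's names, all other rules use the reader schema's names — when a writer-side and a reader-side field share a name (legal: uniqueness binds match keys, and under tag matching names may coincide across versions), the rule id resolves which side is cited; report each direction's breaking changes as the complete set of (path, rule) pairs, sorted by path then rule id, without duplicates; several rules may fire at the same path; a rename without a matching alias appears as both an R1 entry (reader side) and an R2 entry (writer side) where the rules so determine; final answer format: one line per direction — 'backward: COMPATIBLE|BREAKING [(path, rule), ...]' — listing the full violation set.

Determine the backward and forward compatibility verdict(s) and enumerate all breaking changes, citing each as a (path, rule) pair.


backward: BREAKING [(balance, R1), (latitude, R3)]; forward: BREAKING [(latitude, R3)]

each type pair in Ticket: writer, then reader
backward pass over Ticket, reader schema v2, writer schema v1:
  writer optional, Priority -> Priority: reader status maps from writer status
  writer optional, list<int64> -> list<int64>: reader extras maps from writer extras
  writer optional, float64 -> int64: reader latitude maps from writer latitude
  writer optional, float32 -> float32: reader score maps from writer score
  balance: no writer match
  duration: no writer match
  writer required, int32 -> int32: reader retries maps from writer retries
  leftover writer field: version
  leftover writer field: duration
  breaking: (balance, R1)
  breaking: (latitude, R3)
  => 2 violation(s): backward is BREAKING for Ticket
forward pass over Ticket, reader schema v1, writer schema v2:
  writer required, Priority -> Priority: reader status maps from writer status
  writer optional, list<int64> -> list<int64>: reader extras maps from writer extras
  writer optional, int64 -> float64: reader latitude maps from writer latitude
  writer optional, float32 -> float32: reader score maps from writer score
  version: no writer match
  duration: no writer match
  writer required, int32 -> int32: reader retries maps from writer retries
  leftover writer field: balance
  leftover writer field: duration
  breaking: (latitude, R3)
  => 1 violation(s): forward is BREAKING for Ticket


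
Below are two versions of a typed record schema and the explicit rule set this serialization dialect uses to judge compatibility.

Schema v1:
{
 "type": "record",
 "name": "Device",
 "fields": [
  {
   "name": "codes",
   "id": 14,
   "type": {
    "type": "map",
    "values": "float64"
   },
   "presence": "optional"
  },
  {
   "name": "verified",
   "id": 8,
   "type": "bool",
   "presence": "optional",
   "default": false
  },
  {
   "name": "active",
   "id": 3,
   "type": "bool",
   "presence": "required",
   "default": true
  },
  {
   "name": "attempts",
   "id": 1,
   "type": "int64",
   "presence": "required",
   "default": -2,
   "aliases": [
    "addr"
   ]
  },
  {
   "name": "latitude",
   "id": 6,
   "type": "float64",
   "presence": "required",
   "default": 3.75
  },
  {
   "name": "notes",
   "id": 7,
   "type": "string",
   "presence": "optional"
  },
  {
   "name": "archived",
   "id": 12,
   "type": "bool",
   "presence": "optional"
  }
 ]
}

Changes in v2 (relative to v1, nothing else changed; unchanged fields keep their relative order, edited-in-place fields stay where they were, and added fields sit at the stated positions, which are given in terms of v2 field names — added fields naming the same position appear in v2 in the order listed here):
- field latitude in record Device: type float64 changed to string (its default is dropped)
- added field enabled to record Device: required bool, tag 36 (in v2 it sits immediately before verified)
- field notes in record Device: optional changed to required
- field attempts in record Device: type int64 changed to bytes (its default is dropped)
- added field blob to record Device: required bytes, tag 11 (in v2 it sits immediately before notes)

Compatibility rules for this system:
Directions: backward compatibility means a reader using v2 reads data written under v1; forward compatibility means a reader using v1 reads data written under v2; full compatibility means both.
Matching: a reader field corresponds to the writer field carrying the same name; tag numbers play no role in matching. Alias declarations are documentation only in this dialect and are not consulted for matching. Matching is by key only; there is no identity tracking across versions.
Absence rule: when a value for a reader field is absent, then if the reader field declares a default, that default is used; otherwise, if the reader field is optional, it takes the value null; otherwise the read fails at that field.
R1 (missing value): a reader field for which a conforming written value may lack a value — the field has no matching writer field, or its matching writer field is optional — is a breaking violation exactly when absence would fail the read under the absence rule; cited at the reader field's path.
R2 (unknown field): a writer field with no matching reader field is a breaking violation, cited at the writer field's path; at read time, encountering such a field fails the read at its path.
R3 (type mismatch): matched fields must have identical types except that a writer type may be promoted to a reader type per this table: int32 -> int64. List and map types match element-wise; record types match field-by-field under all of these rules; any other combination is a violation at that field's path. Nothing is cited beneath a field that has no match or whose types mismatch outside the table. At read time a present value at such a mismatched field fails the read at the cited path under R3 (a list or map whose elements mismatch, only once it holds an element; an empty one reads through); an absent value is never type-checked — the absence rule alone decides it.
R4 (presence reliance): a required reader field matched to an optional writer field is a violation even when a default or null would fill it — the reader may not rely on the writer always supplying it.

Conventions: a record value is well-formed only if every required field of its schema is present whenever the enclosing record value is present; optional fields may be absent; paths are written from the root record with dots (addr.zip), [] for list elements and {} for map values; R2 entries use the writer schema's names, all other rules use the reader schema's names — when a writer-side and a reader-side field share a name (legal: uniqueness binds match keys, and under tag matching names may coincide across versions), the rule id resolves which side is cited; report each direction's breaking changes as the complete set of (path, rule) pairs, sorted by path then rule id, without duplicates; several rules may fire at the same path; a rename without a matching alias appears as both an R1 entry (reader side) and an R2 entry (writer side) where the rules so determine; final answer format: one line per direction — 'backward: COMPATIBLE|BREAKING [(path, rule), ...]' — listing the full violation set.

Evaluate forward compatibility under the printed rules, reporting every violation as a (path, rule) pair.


forward: BREAKING [(attempts, R3), (blob, R2), (enabled, R2), (latitude, R3)]

the writer's type comes first in each Device pair
forward pass over Device, reader schema v1, writer schema v2:
  writer optional, map<string, float64> -> map<string, float64>: reader codes maps from writer codes
  writer optional, bool -> bool: reader verified maps from writer verified
  writer required, bool -> bool: reader active maps from writer active
  writer required, bytes -> int64: reader attempts maps from writer attempts
  writer required, string -> float64: reader latitude maps from writer latitude
  writer required, string -> string: reader notes maps from writer notes
  writer optional, bool -> bool: reader archived maps from writer archived
  writer field enabled has no reader counterpart
  writer field blob has no reader counterpart
  breaking: (attempts, R3)
  breaking: (blob, R2)
  breaking: (enabled, R2)
  breaking: (latitude, R3)
  => 4 violation(s): forward is BREAKING for Device
ruling out the remaining Device differences:
  field notes in record Device: optional changed to required -> its effect on Device is confined to the backward direction, not asked


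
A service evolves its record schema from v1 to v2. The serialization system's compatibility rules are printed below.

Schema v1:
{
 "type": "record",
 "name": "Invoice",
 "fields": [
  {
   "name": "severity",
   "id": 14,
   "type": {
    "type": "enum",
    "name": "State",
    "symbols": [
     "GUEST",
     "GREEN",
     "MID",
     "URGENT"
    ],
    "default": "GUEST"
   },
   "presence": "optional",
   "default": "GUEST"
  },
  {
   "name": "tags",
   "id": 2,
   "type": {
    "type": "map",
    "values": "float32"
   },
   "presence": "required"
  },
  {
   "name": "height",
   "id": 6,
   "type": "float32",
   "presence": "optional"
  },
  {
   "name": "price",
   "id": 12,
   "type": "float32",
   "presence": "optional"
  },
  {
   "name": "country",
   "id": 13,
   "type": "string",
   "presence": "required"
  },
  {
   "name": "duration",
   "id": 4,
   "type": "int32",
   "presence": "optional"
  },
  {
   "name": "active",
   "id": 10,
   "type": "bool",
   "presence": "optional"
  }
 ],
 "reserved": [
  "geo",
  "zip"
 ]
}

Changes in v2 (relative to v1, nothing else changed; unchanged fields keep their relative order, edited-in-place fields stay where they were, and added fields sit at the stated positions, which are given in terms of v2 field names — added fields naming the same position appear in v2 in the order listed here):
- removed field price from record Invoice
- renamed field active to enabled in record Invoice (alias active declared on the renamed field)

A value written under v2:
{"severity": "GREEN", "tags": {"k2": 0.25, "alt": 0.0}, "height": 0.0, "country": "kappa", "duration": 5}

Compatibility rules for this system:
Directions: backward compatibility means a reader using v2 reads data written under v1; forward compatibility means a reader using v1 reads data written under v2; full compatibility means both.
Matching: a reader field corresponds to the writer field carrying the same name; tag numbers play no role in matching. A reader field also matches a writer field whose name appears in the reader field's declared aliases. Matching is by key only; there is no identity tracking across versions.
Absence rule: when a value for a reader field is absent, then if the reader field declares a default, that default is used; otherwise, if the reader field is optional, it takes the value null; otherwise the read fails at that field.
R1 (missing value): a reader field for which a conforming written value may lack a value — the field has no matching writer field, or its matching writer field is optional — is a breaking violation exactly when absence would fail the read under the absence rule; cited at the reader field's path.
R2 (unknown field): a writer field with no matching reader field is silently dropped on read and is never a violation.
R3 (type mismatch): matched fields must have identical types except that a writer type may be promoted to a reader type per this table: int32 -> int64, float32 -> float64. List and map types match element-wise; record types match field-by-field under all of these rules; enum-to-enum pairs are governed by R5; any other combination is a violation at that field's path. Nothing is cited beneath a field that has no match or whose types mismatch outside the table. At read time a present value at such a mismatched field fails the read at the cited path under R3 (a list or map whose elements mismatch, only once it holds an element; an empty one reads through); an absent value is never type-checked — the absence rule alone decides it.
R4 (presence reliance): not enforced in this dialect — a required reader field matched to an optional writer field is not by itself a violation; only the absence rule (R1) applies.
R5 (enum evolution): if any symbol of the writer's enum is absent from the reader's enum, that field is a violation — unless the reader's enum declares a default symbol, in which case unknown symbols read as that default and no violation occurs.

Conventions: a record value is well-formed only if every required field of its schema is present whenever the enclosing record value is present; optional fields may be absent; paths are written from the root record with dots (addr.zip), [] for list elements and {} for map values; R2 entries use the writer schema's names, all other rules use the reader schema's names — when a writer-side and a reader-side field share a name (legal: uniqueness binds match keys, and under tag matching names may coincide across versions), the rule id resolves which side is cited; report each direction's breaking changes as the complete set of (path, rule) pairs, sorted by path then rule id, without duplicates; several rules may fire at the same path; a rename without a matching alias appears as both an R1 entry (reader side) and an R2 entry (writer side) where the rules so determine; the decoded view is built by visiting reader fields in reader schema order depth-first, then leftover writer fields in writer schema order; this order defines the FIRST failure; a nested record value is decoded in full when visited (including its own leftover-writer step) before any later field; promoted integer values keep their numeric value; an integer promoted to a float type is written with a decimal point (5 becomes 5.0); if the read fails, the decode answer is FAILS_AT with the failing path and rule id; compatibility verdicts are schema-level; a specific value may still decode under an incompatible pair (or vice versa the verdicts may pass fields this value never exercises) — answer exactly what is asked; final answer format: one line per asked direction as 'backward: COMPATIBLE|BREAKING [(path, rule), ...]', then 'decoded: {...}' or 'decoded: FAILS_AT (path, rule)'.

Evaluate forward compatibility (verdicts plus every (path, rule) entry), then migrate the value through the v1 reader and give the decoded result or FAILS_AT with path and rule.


in Invoice below, arrows point writer -> reader
forward analysis of Invoice with v1 as reader and v2 as writer:
  severity <- severity (State -> State, writer optional)
  tags <- tags (map<string, float32> -> map<string, float32>, writer required)
  height <- height (float32 -> float32, writer optional)
  no writer field matches reader price
  country <- country (string -> string, writer required)
  duration <- duration (int32 -> int32, writer optional)
  no writer field matches reader active
  writer enabled: unknown to reader
  => forward: COMPATIBLE
decoding the Invoice value with the v1 reader:
  severity := "GREEN"
  tags := {"k2": 0.25, "alt": 0.0}
  height := 0.0
  price := null (missing; optional => null)
  country := "kappa"
  duration := 5
  active := null (missing; optional => null)
  => decoded: {"severity": "GREEN", "tags": {"k2": 0.25, "alt": 0.0}, "height": 0.0, "price": null, "country": "kappa", "duration": 5, "active": null}
checking off the Invoice differences that do not matter here:
  removed field price from record Invoice -> no rule fires on it in Invoice's dialect; the asked verdict holds
  renamed field active to enabled in record Invoice (alias active declared on the renamed field) -> no rule fires on it in Invoice's dialect; the asked verdict holds

forward: COMPATIBLE []; decoded: {"severity": "GREEN", "tags": {"k2": 0.25, "alt": 0.0}, "height": 0.0, "price": null, "country": "kappa", "duration": 5, "active": null}


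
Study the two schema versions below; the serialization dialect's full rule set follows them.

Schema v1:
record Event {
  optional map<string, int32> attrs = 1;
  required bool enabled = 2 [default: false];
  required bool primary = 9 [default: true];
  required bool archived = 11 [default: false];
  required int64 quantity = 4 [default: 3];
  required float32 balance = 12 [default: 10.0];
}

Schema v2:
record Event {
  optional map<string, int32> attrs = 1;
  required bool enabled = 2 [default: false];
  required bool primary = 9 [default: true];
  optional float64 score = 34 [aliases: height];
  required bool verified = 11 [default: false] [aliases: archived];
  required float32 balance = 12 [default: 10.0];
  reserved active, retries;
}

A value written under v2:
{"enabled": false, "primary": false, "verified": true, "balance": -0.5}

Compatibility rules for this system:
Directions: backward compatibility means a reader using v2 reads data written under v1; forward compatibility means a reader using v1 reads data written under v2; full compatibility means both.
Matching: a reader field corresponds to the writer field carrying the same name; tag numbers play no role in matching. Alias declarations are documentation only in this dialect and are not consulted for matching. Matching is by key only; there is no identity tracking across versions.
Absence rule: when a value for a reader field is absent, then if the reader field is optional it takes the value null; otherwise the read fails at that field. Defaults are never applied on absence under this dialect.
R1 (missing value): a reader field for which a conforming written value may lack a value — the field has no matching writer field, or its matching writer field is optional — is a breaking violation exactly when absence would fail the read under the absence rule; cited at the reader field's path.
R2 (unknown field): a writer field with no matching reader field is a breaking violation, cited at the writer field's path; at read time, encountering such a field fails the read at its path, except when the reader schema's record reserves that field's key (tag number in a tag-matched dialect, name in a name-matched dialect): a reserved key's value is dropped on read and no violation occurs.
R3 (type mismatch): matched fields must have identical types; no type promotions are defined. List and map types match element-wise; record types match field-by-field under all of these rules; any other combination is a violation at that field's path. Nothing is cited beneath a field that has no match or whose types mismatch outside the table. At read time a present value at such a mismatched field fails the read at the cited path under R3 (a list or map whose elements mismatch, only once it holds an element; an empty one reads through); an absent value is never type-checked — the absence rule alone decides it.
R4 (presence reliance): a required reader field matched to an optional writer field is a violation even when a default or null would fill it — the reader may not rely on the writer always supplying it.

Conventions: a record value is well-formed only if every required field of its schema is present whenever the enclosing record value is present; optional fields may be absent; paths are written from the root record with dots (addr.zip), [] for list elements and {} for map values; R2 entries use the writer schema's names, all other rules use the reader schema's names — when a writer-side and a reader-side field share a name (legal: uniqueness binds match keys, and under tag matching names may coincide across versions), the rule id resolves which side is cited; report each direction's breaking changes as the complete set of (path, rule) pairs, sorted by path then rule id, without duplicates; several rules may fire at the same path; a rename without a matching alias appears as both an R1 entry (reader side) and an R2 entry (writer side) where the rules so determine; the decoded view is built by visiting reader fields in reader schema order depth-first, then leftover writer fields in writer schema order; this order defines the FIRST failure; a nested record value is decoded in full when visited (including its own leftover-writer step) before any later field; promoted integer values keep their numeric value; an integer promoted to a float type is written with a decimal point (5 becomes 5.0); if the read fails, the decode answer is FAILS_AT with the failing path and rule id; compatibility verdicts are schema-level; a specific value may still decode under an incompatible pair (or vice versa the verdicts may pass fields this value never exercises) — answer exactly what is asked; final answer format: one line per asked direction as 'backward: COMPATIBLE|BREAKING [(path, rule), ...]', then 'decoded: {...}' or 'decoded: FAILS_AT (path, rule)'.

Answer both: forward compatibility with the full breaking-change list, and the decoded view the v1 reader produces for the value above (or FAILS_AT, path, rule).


forward: BREAKING [(archived, R1), (quantity, R1), (score, R2), (verified, R2)]; decoded: FAILS_AT (archived, R1)

each type pair in Event: writer, then reader
forward analysis of Event with v1 as reader and v2 as writer:
  attrs: map<string, int32> -> map<string, int32>, writer optional; from attrs
  enabled: bool -> bool, writer required; from enabled
  primary: bool -> bool, writer required; from primary
  no writer field matches reader archived
  no writer field matches reader quantity
  balance: float32 -> float32, writer required; from balance
  score (writer side), unknown to reader
  verified (writer side), unknown to reader
  violation R1 at archived
  violation R1 at quantity
  violation R2 at score
  violation R2 at verified
  forward on Event therefore BREAKING (4)
decode walk for Event under reader schema v1:
  attrs := null (absent, optional -> null)
  enabled := false
  primary := false
  read fails at archived under R1 (no fill)
  => FAILS_AT (archived, R1)


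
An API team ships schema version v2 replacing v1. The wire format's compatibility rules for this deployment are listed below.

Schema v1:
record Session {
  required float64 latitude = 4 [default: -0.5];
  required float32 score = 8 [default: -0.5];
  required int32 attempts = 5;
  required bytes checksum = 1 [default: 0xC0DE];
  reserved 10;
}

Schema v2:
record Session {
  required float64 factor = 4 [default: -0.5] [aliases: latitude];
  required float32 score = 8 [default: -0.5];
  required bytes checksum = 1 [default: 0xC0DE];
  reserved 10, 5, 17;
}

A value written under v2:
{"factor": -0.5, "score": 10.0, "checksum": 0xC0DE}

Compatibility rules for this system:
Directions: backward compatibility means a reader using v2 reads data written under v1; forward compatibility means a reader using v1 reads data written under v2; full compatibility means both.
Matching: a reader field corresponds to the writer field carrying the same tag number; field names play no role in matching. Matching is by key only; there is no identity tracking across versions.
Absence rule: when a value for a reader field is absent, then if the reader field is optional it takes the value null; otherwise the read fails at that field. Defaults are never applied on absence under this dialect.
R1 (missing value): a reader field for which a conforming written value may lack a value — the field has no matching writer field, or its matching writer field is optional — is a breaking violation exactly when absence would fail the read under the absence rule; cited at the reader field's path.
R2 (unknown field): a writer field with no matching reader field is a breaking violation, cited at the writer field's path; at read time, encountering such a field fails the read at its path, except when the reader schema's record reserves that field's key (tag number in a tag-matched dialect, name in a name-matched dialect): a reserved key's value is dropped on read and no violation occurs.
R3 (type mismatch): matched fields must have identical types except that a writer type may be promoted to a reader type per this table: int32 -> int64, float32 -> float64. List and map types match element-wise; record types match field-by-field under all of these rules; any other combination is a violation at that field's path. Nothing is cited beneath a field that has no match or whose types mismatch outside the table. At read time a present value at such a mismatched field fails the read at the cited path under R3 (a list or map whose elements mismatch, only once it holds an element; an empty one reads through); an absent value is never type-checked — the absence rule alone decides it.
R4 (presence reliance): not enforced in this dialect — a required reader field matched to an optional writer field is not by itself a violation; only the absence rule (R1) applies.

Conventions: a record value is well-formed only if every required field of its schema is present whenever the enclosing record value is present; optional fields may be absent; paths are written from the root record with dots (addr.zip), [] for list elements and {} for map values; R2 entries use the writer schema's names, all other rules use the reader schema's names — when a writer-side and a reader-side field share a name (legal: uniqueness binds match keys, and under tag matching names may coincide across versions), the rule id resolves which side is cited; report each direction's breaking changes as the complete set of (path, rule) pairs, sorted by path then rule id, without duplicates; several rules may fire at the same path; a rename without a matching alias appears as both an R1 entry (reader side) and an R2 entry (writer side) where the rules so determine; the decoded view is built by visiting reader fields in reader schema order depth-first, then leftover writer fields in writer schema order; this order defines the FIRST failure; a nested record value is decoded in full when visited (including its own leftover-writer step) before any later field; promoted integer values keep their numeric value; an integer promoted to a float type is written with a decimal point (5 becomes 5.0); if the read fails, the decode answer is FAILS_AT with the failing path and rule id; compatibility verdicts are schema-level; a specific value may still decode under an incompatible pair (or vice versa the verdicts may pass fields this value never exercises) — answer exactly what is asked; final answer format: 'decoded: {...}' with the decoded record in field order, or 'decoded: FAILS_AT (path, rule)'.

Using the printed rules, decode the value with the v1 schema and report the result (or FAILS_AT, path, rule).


decoded: FAILS_AT (attempts, R1)

the writer's type comes first in each Session pair
decode (reader v1):
  latitude := -0.5 (from writer factor)
  score := 10.0
  read fails at attempts under R1 (no fill)
  => FAILS_AT (attempts, R1)
checking off the Session differences that do not matter here:
  renamed field latitude to factor in record Session (alias latitude declared on the renamed field) -> triggers nothing under the printed rules; the Session answer is the same either way
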